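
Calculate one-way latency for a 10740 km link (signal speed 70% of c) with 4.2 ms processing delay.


Speed = 0.7 * 3e5 km/s = 210000 km/s
Propagation delay = 10740 / 210000 = 0.0511 s = 51.1429 ms
Processing delay = 4.2 ms
Total one-way latency = 55.3429 ms


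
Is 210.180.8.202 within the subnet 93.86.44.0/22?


Subnet network: 93.86.44.0
Test IP AND mask: 210.180.8.0
No, 210.180.8.202 is not in 93.86.44.0/22


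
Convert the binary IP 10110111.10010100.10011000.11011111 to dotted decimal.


10110111 = 183
10010100 = 148
10011000 = 152
11011111 = 223
IP: 183.148.152.223


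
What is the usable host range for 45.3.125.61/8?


Network: 45.0.0.0
Broadcast: 45.255.255.255
First usable = network + 1
Last usable = broadcast - 1
Range: 45.0.0.1 to 45.255.255.254


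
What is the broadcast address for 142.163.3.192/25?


Network: 142.163.3.128/25
Host bits = 7
Set all host bits to 1:
Broadcast: 142.163.3.255


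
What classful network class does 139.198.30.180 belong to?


First octet: 139
Binary: 10001011
10xxxxxx -> Class B (128-191)
Class B, default mask 255.255.0.0 (/16)


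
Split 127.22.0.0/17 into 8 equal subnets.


New prefix = 17 + 3 = 20
Each subnet has 4096 addresses
  127.22.0.0/20
  127.22.16.0/20
  127.22.32.0/20
  127.22.48.0/20
  127.22.64.0/20
  127.22.80.0/20
  127.22.96.0/20
  127.22.112.0/20
Subnets: 127.22.0.0/20, 127.22.16.0/20, 127.22.32.0/20, 127.22.48.0/20, 127.22.64.0/20, 127.22.80.0/20, 127.22.96.0/20, 127.22.112.0/20


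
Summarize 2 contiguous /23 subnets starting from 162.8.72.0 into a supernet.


Original prefix: /23
Number of subnets: 2 = 2^1
New prefix = 23 - 1 = 22
Supernet: 162.8.72.0/22


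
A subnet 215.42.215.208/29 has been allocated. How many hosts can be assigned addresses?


Host bits = 32 - 29 = 3
Total addresses = 2^3 = 8
Usable = total - 2 (network and broadcast)
Usable hosts: 6


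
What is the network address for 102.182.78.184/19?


IP:   01100110.10110110.01001110.10111000
Mask: 11111111.11111111.11100000.00000000
AND operation:
Net:  01100110.10110110.01000000.00000000
Network: 102.182.64.0/19


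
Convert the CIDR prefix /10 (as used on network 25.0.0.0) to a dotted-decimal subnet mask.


/10 means 10 network bits, 22 host bits
Binary: 11111111110000000000000000000000
Mask: 255.192.0.0


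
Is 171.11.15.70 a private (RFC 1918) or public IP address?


RFC 1918 private ranges:
  10.0.0.0/8 (10.0.0.0 - 10.255.255.255)
  172.16.0.0/12 (172.16.0.0 - 172.31.255.255)
  192.168.0.0/16 (192.168.0.0 - 192.168.255.255)
Public (not in any RFC 1918 range)


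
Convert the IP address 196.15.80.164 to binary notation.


196 = 11000100
15 = 00001111
80 = 01010000
164 = 10100100
Binary: 11000100.00001111.01010000.10100100


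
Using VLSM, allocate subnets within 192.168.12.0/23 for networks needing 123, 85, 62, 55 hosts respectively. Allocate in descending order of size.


123 hosts -> /25 (126 usable): 192.168.12.0/25
85 hosts -> /25 (126 usable): 192.168.12.128/25
62 hosts -> /26 (62 usable): 192.168.13.0/26
55 hosts -> /26 (62 usable): 192.168.13.64/26
Allocation: 192.168.12.0/25 (123 hosts, 126 usable); 192.168.12.128/25 (85 hosts, 126 usable); 192.168.13.0/26 (62 hosts, 62 usable); 192.168.13.64/26 (55 hosts, 62 usable)


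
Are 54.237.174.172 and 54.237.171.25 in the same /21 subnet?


Mask: 255.255.248.0
54.237.174.172 AND mask = 54.237.168.0
54.237.171.25 AND mask = 54.237.168.0
Yes, same subnet (54.237.168.0)


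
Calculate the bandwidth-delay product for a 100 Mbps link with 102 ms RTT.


BDP = bandwidth * RTT
= 100 Mbps * 102 ms
= 100 * 1e6 * 102 / 1000 bits
= 10200000 bits
= 1275000 bytes
= 1245.1172 KB
BDP = 10200000 bits (1275000 bytes)


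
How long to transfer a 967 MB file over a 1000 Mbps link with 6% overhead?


Effective throughput = 1000 * (1 - 6/100) = 940 Mbps
File size in Mb = 967 * 8 = 7736 Mb
Time = 7736 / 940
Time = 8.2298 seconds


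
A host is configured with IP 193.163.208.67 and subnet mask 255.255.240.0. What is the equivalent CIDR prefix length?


Binary: 11111111.11111111.11110000.00000000
Count leading 1s
Prefix: /20


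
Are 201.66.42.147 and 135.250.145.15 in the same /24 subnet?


Mask: 255.255.255.0
201.66.42.147 AND mask = 201.66.42.0
135.250.145.15 AND mask = 135.250.145.0
No, different subnets (201.66.42.0 vs 135.250.145.0)


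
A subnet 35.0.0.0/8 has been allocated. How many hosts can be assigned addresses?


Host bits = 32 - 8 = 24
Total addresses = 2^24 = 16777216
Usable = total - 2 (network and broadcast)
Usable hosts: 16777214


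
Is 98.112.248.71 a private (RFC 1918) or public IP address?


RFC 1918 private ranges:
  10.0.0.0/8 (10.0.0.0 - 10.255.255.255)
  172.16.0.0/12 (172.16.0.0 - 172.31.255.255)
  192.168.0.0/16 (192.168.0.0 - 192.168.255.255)
Public (not in any RFC 1918 range)


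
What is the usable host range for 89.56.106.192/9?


Network: 89.0.0.0
Broadcast: 89.127.255.255
First usable = network + 1
Last usable = broadcast - 1
Range: 89.0.0.1 to 89.127.255.254


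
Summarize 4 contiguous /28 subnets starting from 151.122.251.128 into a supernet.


Original prefix: /28
Number of subnets: 4 = 2^2
New prefix = 28 - 2 = 26
Supernet: 151.122.251.128/26


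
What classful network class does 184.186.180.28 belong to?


First octet: 184
Binary: 10111000
10xxxxxx -> Class B (128-191)
Class B, default mask 255.255.0.0 (/16)


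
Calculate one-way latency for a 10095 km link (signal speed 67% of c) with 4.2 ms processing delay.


Speed = 0.67 * 3e5 km/s = 201000 km/s
Propagation delay = 10095 / 201000 = 0.0502 s = 50.2239 ms
Processing delay = 4.2 ms
Total one-way latency = 54.4239 ms


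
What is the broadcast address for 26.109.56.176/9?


Network: 26.0.0.0/9
Host bits = 23
Set all host bits to 1:
Broadcast: 26.127.255.255


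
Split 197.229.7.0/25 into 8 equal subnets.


New prefix = 25 + 3 = 28
Each subnet has 16 addresses
  197.229.7.0/28
  197.229.7.16/28
  197.229.7.32/28
  197.229.7.48/28
  197.229.7.64/28
  197.229.7.80/28
  197.229.7.96/28
  197.229.7.112/28
Subnets: 197.229.7.0/28, 197.229.7.16/28, 197.229.7.32/28, 197.229.7.48/28, 197.229.7.64/28, 197.229.7.80/28, 197.229.7.96/28, 197.229.7.112/28


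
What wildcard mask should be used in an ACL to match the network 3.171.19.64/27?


Subnet mask: 255.255.255.224
Wildcard = 255.255.255.255 - subnet mask
255 - 255 = 0
255 - 255 = 0
255 - 255 = 0
255 - 224 = 31
Wildcard: 0.0.0.31


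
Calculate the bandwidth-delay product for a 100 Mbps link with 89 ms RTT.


BDP = bandwidth * RTT
= 100 Mbps * 89 ms
= 100 * 1e6 * 89 / 1000 bits
= 8900000 bits
= 1112500 bytes
= 1086.4258 KB
BDP = 8900000 bits (1112500 bytes)


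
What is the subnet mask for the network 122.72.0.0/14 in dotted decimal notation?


/14 means 14 network bits, 18 host bits
Binary: 11111111111111000000000000000000
Mask: 255.252.0.0


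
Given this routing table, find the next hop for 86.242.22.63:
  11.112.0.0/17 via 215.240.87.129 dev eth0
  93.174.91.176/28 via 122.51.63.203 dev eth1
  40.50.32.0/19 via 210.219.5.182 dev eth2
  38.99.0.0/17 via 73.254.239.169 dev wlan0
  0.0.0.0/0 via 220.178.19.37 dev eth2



Longest prefix match for 86.242.22.63:
  /17 11.112.0.0: no
  /28 93.174.91.176: no
  /19 40.50.32.0: no
  /17 38.99.0.0: no
  /0 0.0.0.0: MATCH
Selected: next-hop 220.178.19.37 via eth2 (matched /0)


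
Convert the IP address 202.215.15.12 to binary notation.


202 = 11001010
215 = 11010111
15 = 00001111
12 = 00001100
Binary: 11001010.11010111.00001111.00001100


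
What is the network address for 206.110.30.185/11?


IP:   11001110.01101110.00011110.10111001
Mask: 11111111.11100000.00000000.00000000
AND operation:
Net:  11001110.01100000.00000000.00000000
Network: 206.96.0.0/11


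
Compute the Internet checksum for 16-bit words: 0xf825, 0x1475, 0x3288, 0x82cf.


Sum all words (with carry folding):
+ 0xf825 = 0xf825
+ 0x1475 = 0x0c9b
+ 0x3288 = 0x3f23
+ 0x82cf = 0xc1f2
One's complement: ~0xc1f2
Checksum = 0x3e0d


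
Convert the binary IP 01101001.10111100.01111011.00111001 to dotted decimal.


01101001 = 105
10111100 = 188
01111011 = 123
00111001 = 57
IP: 105.188.123.57


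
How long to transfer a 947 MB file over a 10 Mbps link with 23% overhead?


Effective throughput = 10 * (1 - 23/100) = 7.7 Mbps
File size in Mb = 947 * 8 = 7576 Mb
Time = 7576 / 7.7
Time = 983.8961 seconds


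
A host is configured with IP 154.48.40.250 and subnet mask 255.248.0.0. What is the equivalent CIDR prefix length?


Binary: 11111111.11111000.00000000.00000000
Count leading 1s
Prefix: /13


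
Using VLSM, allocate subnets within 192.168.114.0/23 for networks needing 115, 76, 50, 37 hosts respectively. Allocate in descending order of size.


115 hosts -> /25 (126 usable): 192.168.114.0/25
76 hosts -> /25 (126 usable): 192.168.114.128/25
50 hosts -> /26 (62 usable): 192.168.115.0/26
37 hosts -> /26 (62 usable): 192.168.115.64/26
Allocation: 192.168.114.0/25 (115 hosts, 126 usable); 192.168.114.128/25 (76 hosts, 126 usable); 192.168.115.0/26 (50 hosts, 62 usable); 192.168.115.64/26 (37 hosts, 62 usable)


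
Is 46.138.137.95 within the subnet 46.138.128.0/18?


Subnet network: 46.138.128.0
Test IP AND mask: 46.138.128.0
Yes, 46.138.137.95 is in 46.138.128.0/18


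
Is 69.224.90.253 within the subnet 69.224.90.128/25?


Subnet network: 69.224.90.128
Test IP AND mask: 69.224.90.128
Yes, 69.224.90.253 is in 69.224.90.128/25


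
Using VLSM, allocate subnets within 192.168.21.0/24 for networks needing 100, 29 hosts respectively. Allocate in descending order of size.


100 hosts -> /25 (126 usable): 192.168.21.0/25
29 hosts -> /27 (30 usable): 192.168.21.128/27
Allocation: 192.168.21.0/25 (100 hosts, 126 usable); 192.168.21.128/27 (29 hosts, 30 usable)


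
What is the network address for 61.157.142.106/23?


IP:   00111101.10011101.10001110.01101010
Mask: 11111111.11111111.11111110.00000000
AND operation:
Net:  00111101.10011101.10001110.00000000
Network: 61.157.142.0/23


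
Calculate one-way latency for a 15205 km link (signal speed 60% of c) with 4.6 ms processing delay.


Speed = 0.6 * 3e5 km/s = 180000 km/s
Propagation delay = 15205 / 180000 = 0.0845 s = 84.4722 ms
Processing delay = 4.6 ms
Total one-way latency = 89.0722 ms


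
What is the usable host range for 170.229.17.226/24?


Network: 170.229.17.0
Broadcast: 170.229.17.255
First usable = network + 1
Last usable = broadcast - 1
Range: 170.229.17.1 to 170.229.17.254


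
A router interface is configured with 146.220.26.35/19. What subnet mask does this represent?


/19 means 19 network bits, 13 host bits
Binary: 11111111111111111110000000000000
Mask: 255.255.224.0


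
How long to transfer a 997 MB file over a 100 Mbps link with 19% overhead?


Effective throughput = 100 * (1 - 19/100) = 81 Mbps
File size in Mb = 997 * 8 = 7976 Mb
Time = 7976 / 81
Time = 98.4691 seconds


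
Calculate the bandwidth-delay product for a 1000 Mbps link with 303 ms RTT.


BDP = bandwidth * RTT
= 1000 Mbps * 303 ms
= 1000 * 1e6 * 303 / 1000 bits
= 303000000 bits
= 37875000 bytes
= 36987.3047 KB
BDP = 303000000 bits (37875000 bytes)


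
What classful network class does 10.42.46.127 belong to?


First octet: 10
Binary: 00001010
0xxxxxxx -> Class A (1-126)
Class A, default mask 255.0.0.0 (/8)


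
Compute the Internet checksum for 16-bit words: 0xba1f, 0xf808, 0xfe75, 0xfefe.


Sum all words (with carry folding):
+ 0xba1f = 0xba1f
+ 0xf808 = 0xb228
+ 0xfe75 = 0xb09e
+ 0xfefe = 0xaf9d
One's complement: ~0xaf9d
Checksum = 0x5062


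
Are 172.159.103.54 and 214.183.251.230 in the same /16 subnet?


Mask: 255.255.0.0
172.159.103.54 AND mask = 172.159.0.0
214.183.251.230 AND mask = 214.183.0.0
No, different subnets (172.159.0.0 vs 214.183.0.0)


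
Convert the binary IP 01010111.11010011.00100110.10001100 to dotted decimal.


01010111 = 87
11010011 = 211
00100110 = 38
10001100 = 140
IP: 87.211.38.140


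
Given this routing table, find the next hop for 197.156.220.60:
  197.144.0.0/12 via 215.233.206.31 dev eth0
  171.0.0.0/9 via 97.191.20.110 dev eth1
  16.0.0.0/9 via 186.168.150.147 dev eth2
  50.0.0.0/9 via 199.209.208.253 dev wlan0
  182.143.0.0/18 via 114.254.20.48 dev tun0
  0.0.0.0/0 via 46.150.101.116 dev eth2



Longest prefix match for 197.156.220.60:
  /12 197.144.0.0: MATCH
  /9 171.0.0.0: no
  /9 16.0.0.0: no
  /9 50.0.0.0: no
  /18 182.143.0.0: no
  /0 0.0.0.0: MATCH
Selected: next-hop 215.233.206.31 via eth0 (matched /12)


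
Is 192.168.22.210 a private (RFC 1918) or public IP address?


RFC 1918 private ranges:
  10.0.0.0/8 (10.0.0.0 - 10.255.255.255)
  172.16.0.0/12 (172.16.0.0 - 172.31.255.255)
  192.168.0.0/16 (192.168.0.0 - 192.168.255.255)
Private (in 192.168.0.0/16)


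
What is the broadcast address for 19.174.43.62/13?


Network: 19.168.0.0/13
Host bits = 19
Set all host bits to 1:
Broadcast: 19.175.255.255


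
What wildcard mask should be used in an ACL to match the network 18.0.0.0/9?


Subnet mask: 255.128.0.0
Wildcard = 255.255.255.255 - subnet mask
255 - 255 = 0
255 - 128 = 127
255 - 0 = 255
255 - 0 = 255
Wildcard: 0.127.255.255


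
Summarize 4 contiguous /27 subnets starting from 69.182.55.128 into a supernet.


Original prefix: /27
Number of subnets: 4 = 2^2
New prefix = 27 - 2 = 25
Supernet: 69.182.55.128/25


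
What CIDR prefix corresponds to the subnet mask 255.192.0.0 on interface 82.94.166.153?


Binary: 11111111.11000000.00000000.00000000
Count leading 1s
Prefix: /10


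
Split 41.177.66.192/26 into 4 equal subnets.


New prefix = 26 + 2 = 28
Each subnet has 16 addresses
  41.177.66.192/28
  41.177.66.208/28
  41.177.66.224/28
  41.177.66.240/28
Subnets: 41.177.66.192/28, 41.177.66.208/28, 41.177.66.224/28, 41.177.66.240/28


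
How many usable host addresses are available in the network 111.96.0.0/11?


Host bits = 32 - 11 = 21
Total addresses = 2^21 = 2097152
Usable = total - 2 (network and broadcast)
Usable hosts: 2097150


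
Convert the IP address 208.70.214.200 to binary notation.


208 = 11010000
70 = 01000110
214 = 11010110
200 = 11001000
Binary: 11010000.01000110.11010110.11001000


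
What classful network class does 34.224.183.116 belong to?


First octet: 34
Binary: 00100010
0xxxxxxx -> Class A (1-126)
Class A, default mask 255.0.0.0 (/8)


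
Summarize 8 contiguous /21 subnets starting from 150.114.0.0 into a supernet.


Original prefix: /21
Number of subnets: 8 = 2^3
New prefix = 21 - 3 = 18
Supernet: 150.114.0.0/18


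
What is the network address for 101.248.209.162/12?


IP:   01100101.11111000.11010001.10100010
Mask: 11111111.11110000.00000000.00000000
AND operation:
Net:  01100101.11110000.00000000.00000000
Network: 101.240.0.0/12


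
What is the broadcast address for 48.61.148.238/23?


Network: 48.61.148.0/23
Host bits = 9
Set all host bits to 1:
Broadcast: 48.61.149.255


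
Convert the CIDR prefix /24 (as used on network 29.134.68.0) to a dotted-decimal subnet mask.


/24 means 24 network bits, 8 host bits
Binary: 11111111111111111111111100000000
Mask: 255.255.255.0


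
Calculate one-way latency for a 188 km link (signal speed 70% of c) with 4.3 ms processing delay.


Speed = 0.7 * 3e5 km/s = 210000 km/s
Propagation delay = 188 / 210000 = 0.0009 s = 0.8952 ms
Processing delay = 4.3 ms
Total one-way latency = 5.1952 ms


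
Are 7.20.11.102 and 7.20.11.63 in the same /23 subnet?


Mask: 255.255.254.0
7.20.11.102 AND mask = 7.20.10.0
7.20.11.63 AND mask = 7.20.10.0
Yes, same subnet (7.20.10.0)


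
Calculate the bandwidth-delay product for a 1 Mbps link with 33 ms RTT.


BDP = bandwidth * RTT
= 1 Mbps * 33 ms
= 1 * 1e6 * 33 / 1000 bits
= 33000 bits
= 4125 bytes
= 4.0283 KB
BDP = 33000 bits (4125 bytes)


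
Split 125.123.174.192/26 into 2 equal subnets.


New prefix = 26 + 1 = 27
Each subnet has 32 addresses
  125.123.174.192/27
  125.123.174.224/27
Subnets: 125.123.174.192/27, 125.123.174.224/27


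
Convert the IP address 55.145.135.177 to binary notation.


55 = 00110111
145 = 10010001
135 = 10000111
177 = 10110001
Binary: 00110111.10010001.10000111.10110001


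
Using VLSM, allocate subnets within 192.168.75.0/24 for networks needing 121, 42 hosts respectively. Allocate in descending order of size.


121 hosts -> /25 (126 usable): 192.168.75.0/25
42 hosts -> /26 (62 usable): 192.168.75.128/26
Allocation: 192.168.75.0/25 (121 hosts, 126 usable); 192.168.75.128/26 (42 hosts, 62 usable)


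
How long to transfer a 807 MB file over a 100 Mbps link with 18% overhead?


Effective throughput = 100 * (1 - 18/100) = 82 Mbps
File size in Mb = 807 * 8 = 6456 Mb
Time = 6456 / 82
Time = 78.7317 seconds


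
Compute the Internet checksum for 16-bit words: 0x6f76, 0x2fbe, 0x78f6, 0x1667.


Sum all words (with carry folding):
+ 0x6f76 = 0x6f76
+ 0x2fbe = 0x9f34
+ 0x78f6 = 0x182b
+ 0x1667 = 0x2e92
One's complement: ~0x2e92
Checksum = 0xd16d


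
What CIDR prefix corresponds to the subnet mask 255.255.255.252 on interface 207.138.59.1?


Binary: 11111111.11111111.11111111.11111100
Count leading 1s
Prefix: /30


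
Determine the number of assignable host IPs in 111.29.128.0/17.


Host bits = 32 - 17 = 15
Total addresses = 2^15 = 32768
Usable = total - 2 (network and broadcast)
Usable hosts: 32766


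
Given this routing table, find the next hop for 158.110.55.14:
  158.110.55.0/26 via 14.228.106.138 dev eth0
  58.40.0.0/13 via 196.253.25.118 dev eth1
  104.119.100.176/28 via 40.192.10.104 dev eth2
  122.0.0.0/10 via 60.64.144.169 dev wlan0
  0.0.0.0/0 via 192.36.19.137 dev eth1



Longest prefix match for 158.110.55.14:
  /26 158.110.55.0: MATCH
  /13 58.40.0.0: no
  /28 104.119.100.176: no
  /10 122.0.0.0: no
  /0 0.0.0.0: MATCH
Selected: next-hop 14.228.106.138 via eth0 (matched /26)


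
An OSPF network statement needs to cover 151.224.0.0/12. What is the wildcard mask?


Subnet mask: 255.240.0.0
Wildcard = 255.255.255.255 - subnet mask
255 - 255 = 0
255 - 240 = 15
255 - 0 = 255
255 - 0 = 255
Wildcard: 0.15.255.255


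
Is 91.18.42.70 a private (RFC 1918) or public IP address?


RFC 1918 private ranges:
  10.0.0.0/8 (10.0.0.0 - 10.255.255.255)
  172.16.0.0/12 (172.16.0.0 - 172.31.255.255)
  192.168.0.0/16 (192.168.0.0 - 192.168.255.255)
Public (not in any RFC 1918 range)


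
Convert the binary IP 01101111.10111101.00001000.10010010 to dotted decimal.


01101111 = 111
10111101 = 189
00001000 = 8
10010010 = 146
IP: 111.189.8.146


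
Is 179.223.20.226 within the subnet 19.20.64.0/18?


Subnet network: 19.20.64.0
Test IP AND mask: 179.223.0.0
No, 179.223.20.226 is not in 19.20.64.0/18


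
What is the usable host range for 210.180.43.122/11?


Network: 210.160.0.0
Broadcast: 210.191.255.255
First usable = network + 1
Last usable = broadcast - 1
Range: 210.160.0.1 to 210.191.255.254


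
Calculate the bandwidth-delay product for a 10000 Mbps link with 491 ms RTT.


BDP = bandwidth * RTT
= 10000 Mbps * 491 ms
= 10000 * 1e6 * 491 / 1000 bits
= 4910000000 bits
= 613750000 bytes
= 599365.2344 KB
BDP = 4910000000 bits (613750000 bytes)


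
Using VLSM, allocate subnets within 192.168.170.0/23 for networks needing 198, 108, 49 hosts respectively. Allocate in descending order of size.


198 hosts -> /24 (254 usable): 192.168.170.0/24
108 hosts -> /25 (126 usable): 192.168.171.0/25
49 hosts -> /26 (62 usable): 192.168.171.128/26
Allocation: 192.168.170.0/24 (198 hosts, 254 usable); 192.168.171.0/25 (108 hosts, 126 usable); 192.168.171.128/26 (49 hosts, 62 usable)


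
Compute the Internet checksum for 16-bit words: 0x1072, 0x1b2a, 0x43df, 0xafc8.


Sum all words (with carry folding):
+ 0x1072 = 0x1072
+ 0x1b2a = 0x2b9c
+ 0x43df = 0x6f7b
+ 0xafc8 = 0x1f44
One's complement: ~0x1f44
Checksum = 0xe0bb


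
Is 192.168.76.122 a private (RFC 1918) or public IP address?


RFC 1918 private ranges:
  10.0.0.0/8 (10.0.0.0 - 10.255.255.255)
  172.16.0.0/12 (172.16.0.0 - 172.31.255.255)
  192.168.0.0/16 (192.168.0.0 - 192.168.255.255)
Private (in 192.168.0.0/16)


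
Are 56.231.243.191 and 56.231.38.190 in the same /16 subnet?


Mask: 255.255.0.0
56.231.243.191 AND mask = 56.231.0.0
56.231.38.190 AND mask = 56.231.0.0
Yes, same subnet (56.231.0.0)


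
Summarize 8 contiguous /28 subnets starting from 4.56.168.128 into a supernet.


Original prefix: /28
Number of subnets: 8 = 2^3
New prefix = 28 - 3 = 25
Supernet: 4.56.168.128/25


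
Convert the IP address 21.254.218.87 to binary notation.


21 = 00010101
254 = 11111110
218 = 11011010
87 = 01010111
Binary: 00010101.11111110.11011010.01010111


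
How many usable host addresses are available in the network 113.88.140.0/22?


Host bits = 32 - 22 = 10
Total addresses = 2^10 = 1024
Usable = total - 2 (network and broadcast)
Usable hosts: 1022


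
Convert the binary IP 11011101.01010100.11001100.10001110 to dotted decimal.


11011101 = 221
01010100 = 84
11001100 = 204
10001110 = 142
IP: 221.84.204.142


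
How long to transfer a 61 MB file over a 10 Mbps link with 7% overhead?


Effective throughput = 10 * (1 - 7/100) = 9.3 Mbps
File size in Mb = 61 * 8 = 488 Mb
Time = 488 / 9.3
Time = 52.4731 seconds


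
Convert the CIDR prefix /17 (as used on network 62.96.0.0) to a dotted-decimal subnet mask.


/17 means 17 network bits, 15 host bits
Binary: 11111111111111111000000000000000
Mask: 255.255.128.0


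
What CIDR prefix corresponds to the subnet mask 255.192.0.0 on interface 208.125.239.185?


Binary: 11111111.11000000.00000000.00000000
Count leading 1s
Prefix: /10


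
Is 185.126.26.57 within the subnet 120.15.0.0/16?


Subnet network: 120.15.0.0
Test IP AND mask: 185.126.0.0
No, 185.126.26.57 is not in 120.15.0.0/16


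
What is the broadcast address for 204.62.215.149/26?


Network: 204.62.215.128/26
Host bits = 6
Set all host bits to 1:
Broadcast: 204.62.215.191


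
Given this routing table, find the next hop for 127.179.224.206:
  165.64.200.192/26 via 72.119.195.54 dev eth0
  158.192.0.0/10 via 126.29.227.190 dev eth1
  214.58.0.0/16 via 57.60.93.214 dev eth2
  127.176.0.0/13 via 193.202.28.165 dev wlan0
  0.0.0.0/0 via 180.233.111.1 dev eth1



Longest prefix match for 127.179.224.206:
  /26 165.64.200.192: no
  /10 158.192.0.0: no
  /16 214.58.0.0: no
  /13 127.176.0.0: MATCH
  /0 0.0.0.0: MATCH
Selected: next-hop 193.202.28.165 via wlan0 (matched /13)


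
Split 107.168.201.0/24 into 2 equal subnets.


New prefix = 24 + 1 = 25
Each subnet has 128 addresses
  107.168.201.0/25
  107.168.201.128/25
Subnets: 107.168.201.0/25, 107.168.201.128/25


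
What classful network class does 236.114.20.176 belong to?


First octet: 236
Binary: 11101100
1110xxxx -> Class D (224-239)
Class D (multicast), default mask N/A


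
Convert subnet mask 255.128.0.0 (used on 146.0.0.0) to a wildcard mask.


Subnet mask: 255.128.0.0
Wildcard = 255.255.255.255 - subnet mask
255 - 255 = 0
255 - 128 = 127
255 - 0 = 255
255 - 0 = 255
Wildcard: 0.127.255.255


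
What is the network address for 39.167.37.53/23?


IP:   00100111.10100111.00100101.00110101
Mask: 11111111.11111111.11111110.00000000
AND operation:
Net:  00100111.10100111.00100100.00000000
Network: 39.167.36.0/23


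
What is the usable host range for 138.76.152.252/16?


Network: 138.76.0.0
Broadcast: 138.76.255.255
First usable = network + 1
Last usable = broadcast - 1
Range: 138.76.0.1 to 138.76.255.254


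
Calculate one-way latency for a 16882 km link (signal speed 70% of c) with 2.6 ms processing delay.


Speed = 0.7 * 3e5 km/s = 210000 km/s
Propagation delay = 16882 / 210000 = 0.0804 s = 80.3905 ms
Processing delay = 2.6 ms
Total one-way latency = 82.9905 ms


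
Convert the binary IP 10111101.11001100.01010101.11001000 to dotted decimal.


10111101 = 189
11001100 = 204
01010101 = 85
11001000 = 200
IP: 189.204.85.200


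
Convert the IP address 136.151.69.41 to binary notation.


136 = 10001000
151 = 10010111
69 = 01000101
41 = 00101001
Binary: 10001000.10010111.01000101.00101001


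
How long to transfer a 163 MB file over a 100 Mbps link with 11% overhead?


Effective throughput = 100 * (1 - 11/100) = 89 Mbps
File size in Mb = 163 * 8 = 1304 Mb
Time = 1304 / 89
Time = 14.6517 seconds


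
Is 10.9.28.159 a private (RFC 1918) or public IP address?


RFC 1918 private ranges:
  10.0.0.0/8 (10.0.0.0 - 10.255.255.255)
  172.16.0.0/12 (172.16.0.0 - 172.31.255.255)
  192.168.0.0/16 (192.168.0.0 - 192.168.255.255)
Private (in 10.0.0.0/8)


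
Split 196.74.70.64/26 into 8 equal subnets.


New prefix = 26 + 3 = 29
Each subnet has 8 addresses
  196.74.70.64/29
  196.74.70.72/29
  196.74.70.80/29
  196.74.70.88/29
  196.74.70.96/29
  196.74.70.104/29
  196.74.70.112/29
  196.74.70.120/29
Subnets: 196.74.70.64/29, 196.74.70.72/29, 196.74.70.80/29, 196.74.70.88/29, 196.74.70.96/29, 196.74.70.104/29, 196.74.70.112/29, 196.74.70.120/29


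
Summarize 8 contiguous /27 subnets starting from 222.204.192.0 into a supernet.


Original prefix: /27
Number of subnets: 8 = 2^3
New prefix = 27 - 3 = 24
Supernet: 222.204.192.0/24


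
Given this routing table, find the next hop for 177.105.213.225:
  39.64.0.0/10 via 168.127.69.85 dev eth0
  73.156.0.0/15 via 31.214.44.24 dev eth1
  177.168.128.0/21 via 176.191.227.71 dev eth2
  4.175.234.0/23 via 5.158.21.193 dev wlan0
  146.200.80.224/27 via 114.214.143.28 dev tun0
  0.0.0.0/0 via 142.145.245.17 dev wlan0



Longest prefix match for 177.105.213.225:
  /10 39.64.0.0: no
  /15 73.156.0.0: no
  /21 177.168.128.0: no
  /23 4.175.234.0: no
  /27 146.200.80.224: no
  /0 0.0.0.0: MATCH
Selected: next-hop 142.145.245.17 via wlan0 (matched /0)


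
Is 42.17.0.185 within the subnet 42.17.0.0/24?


Subnet network: 42.17.0.0
Test IP AND mask: 42.17.0.0
Yes, 42.17.0.185 is in 42.17.0.0/24


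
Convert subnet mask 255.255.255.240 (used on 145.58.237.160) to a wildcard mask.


Subnet mask: 255.255.255.240
Wildcard = 255.255.255.255 - subnet mask
255 - 255 = 0
255 - 255 = 0
255 - 255 = 0
255 - 240 = 15
Wildcard: 0.0.0.15


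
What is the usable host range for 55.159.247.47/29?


Network: 55.159.247.40
Broadcast: 55.159.247.47
First usable = network + 1
Last usable = broadcast - 1
Range: 55.159.247.41 to 55.159.247.46


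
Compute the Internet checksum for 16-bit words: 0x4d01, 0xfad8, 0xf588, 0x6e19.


Sum all words (with carry folding):
+ 0x4d01 = 0x4d01
+ 0xfad8 = 0x47da
+ 0xf588 = 0x3d63
+ 0x6e19 = 0xab7c
One's complement: ~0xab7c
Checksum = 0x5483


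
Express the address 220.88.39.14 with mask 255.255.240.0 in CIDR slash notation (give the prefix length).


Binary: 11111111.11111111.11110000.00000000
Count leading 1s
Prefix: /20


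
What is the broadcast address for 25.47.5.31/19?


Network: 25.47.0.0/19
Host bits = 13
Set all host bits to 1:
Broadcast: 25.47.31.255


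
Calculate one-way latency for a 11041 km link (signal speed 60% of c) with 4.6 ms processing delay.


Speed = 0.6 * 3e5 km/s = 180000 km/s
Propagation delay = 11041 / 180000 = 0.0613 s = 61.3389 ms
Processing delay = 4.6 ms
Total one-way latency = 65.9389 ms


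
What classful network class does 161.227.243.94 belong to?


First octet: 161
Binary: 10100001
10xxxxxx -> Class B (128-191)
Class B, default mask 255.255.0.0 (/16)


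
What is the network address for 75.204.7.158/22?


IP:   01001011.11001100.00000111.10011110
Mask: 11111111.11111111.11111100.00000000
AND operation:
Net:  01001011.11001100.00000100.00000000
Network: 75.204.4.0/22


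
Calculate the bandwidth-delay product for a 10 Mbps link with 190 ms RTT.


BDP = bandwidth * RTT
= 10 Mbps * 190 ms
= 10 * 1e6 * 190 / 1000 bits
= 1900000 bits
= 237500 bytes
= 231.9336 KB
BDP = 1900000 bits (237500 bytes)


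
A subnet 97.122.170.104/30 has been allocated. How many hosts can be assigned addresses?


Host bits = 32 - 30 = 2
Total addresses = 2^2 = 4
Usable = total - 2 (network and broadcast)
Usable hosts: 2


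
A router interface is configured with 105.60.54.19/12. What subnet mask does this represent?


/12 means 12 network bits, 20 host bits
Binary: 11111111111100000000000000000000
Mask: 255.240.0.0


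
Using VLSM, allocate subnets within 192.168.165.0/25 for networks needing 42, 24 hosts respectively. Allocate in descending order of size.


42 hosts -> /26 (62 usable): 192.168.165.0/26
24 hosts -> /27 (30 usable): 192.168.165.64/27
Allocation: 192.168.165.0/26 (42 hosts, 62 usable); 192.168.165.64/27 (24 hosts, 30 usable)


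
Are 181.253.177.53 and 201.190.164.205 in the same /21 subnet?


Mask: 255.255.248.0
181.253.177.53 AND mask = 181.253.176.0
201.190.164.205 AND mask = 201.190.160.0
No, different subnets (181.253.176.0 vs 201.190.160.0)


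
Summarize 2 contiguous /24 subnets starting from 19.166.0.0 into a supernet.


Original prefix: /24
Number of subnets: 2 = 2^1
New prefix = 24 - 1 = 23
Supernet: 19.166.0.0/23


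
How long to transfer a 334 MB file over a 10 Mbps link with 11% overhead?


Effective throughput = 10 * (1 - 11/100) = 8.9 Mbps
File size in Mb = 334 * 8 = 2672 Mb
Time = 2672 / 8.9
Time = 300.2247 seconds


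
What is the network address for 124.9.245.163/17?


IP:   01111100.00001001.11110101.10100011
Mask: 11111111.11111111.10000000.00000000
AND operation:
Net:  01111100.00001001.10000000.00000000
Network: 124.9.128.0/17


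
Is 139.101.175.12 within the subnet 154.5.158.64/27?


Subnet network: 154.5.158.64
Test IP AND mask: 139.101.175.0
No, 139.101.175.12 is not in 154.5.158.64/27


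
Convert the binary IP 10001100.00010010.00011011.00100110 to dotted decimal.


10001100 = 140
00010010 = 18
00011011 = 27
00100110 = 38
IP: 140.18.27.38


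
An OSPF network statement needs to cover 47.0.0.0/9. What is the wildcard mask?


Subnet mask: 255.128.0.0
Wildcard = 255.255.255.255 - subnet mask
255 - 255 = 0
255 - 128 = 127
255 - 0 = 255
255 - 0 = 255
Wildcard: 0.127.255.255


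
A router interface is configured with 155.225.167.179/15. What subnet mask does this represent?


/15 means 15 network bits, 17 host bits
Binary: 11111111111111100000000000000000
Mask: 255.254.0.0


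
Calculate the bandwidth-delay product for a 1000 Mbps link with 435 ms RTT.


BDP = bandwidth * RTT
= 1000 Mbps * 435 ms
= 1000 * 1e6 * 435 / 1000 bits
= 435000000 bits
= 54375000 bytes
= 53100.5859 KB
BDP = 435000000 bits (54375000 bytes)


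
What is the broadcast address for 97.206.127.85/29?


Network: 97.206.127.80/29
Host bits = 3
Set all host bits to 1:
Broadcast: 97.206.127.87


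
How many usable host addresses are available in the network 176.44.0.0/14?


Host bits = 32 - 14 = 18
Total addresses = 2^18 = 262144
Usable = total - 2 (network and broadcast)
Usable hosts: 262142


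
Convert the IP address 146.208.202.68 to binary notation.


146 = 10010010
208 = 11010000
202 = 11001010
68 = 01000100
Binary: 10010010.11010000.11001010.01000100


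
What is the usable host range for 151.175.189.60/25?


Network: 151.175.189.0
Broadcast: 151.175.189.127
First usable = network + 1
Last usable = broadcast - 1
Range: 151.175.189.1 to 151.175.189.126


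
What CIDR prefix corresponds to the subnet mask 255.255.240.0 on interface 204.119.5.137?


Binary: 11111111.11111111.11110000.00000000
Count leading 1s
Prefix: /20


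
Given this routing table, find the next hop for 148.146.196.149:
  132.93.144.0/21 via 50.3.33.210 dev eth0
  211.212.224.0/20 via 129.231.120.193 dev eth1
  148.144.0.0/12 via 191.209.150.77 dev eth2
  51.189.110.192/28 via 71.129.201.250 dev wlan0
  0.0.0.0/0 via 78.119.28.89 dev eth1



Longest prefix match for 148.146.196.149:
  /21 132.93.144.0: no
  /20 211.212.224.0: no
  /12 148.144.0.0: MATCH
  /28 51.189.110.192: no
  /0 0.0.0.0: MATCH
Selected: next-hop 191.209.150.77 via eth2 (matched /12)


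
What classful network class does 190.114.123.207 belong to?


First octet: 190
Binary: 10111110
10xxxxxx -> Class B (128-191)
Class B, default mask 255.255.0.0 (/16)


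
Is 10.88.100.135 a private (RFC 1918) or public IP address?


RFC 1918 private ranges:
  10.0.0.0/8 (10.0.0.0 - 10.255.255.255)
  172.16.0.0/12 (172.16.0.0 - 172.31.255.255)
  192.168.0.0/16 (192.168.0.0 - 192.168.255.255)
Private (in 10.0.0.0/8)


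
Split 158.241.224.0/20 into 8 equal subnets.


New prefix = 20 + 3 = 23
Each subnet has 512 addresses
  158.241.224.0/23
  158.241.226.0/23
  158.241.228.0/23
  158.241.230.0/23
  158.241.232.0/23
  158.241.234.0/23
  158.241.236.0/23
  158.241.238.0/23
Subnets: 158.241.224.0/23, 158.241.226.0/23, 158.241.228.0/23, 158.241.230.0/23, 158.241.232.0/23, 158.241.234.0/23, 158.241.236.0/23, 158.241.238.0/23


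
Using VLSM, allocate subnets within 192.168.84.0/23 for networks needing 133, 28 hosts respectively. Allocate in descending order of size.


133 hosts -> /24 (254 usable): 192.168.84.0/24
28 hosts -> /27 (30 usable): 192.168.85.0/27
Allocation: 192.168.84.0/24 (133 hosts, 254 usable); 192.168.85.0/27 (28 hosts, 30 usable)


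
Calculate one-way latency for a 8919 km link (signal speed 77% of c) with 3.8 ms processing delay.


Speed = 0.77 * 3e5 km/s = 231000 km/s
Propagation delay = 8919 / 231000 = 0.0386 s = 38.6104 ms
Processing delay = 3.8 ms
Total one-way latency = 42.4104 ms


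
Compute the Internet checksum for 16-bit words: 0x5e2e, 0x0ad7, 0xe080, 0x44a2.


Sum all words (with carry folding):
+ 0x5e2e = 0x5e2e
+ 0x0ad7 = 0x6905
+ 0xe080 = 0x4986
+ 0x44a2 = 0x8e28
One's complement: ~0x8e28
Checksum = 0x71d7


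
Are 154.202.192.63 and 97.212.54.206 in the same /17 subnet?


Mask: 255.255.128.0
154.202.192.63 AND mask = 154.202.128.0
97.212.54.206 AND mask = 97.212.0.0
No, different subnets (154.202.128.0 vs 97.212.0.0)


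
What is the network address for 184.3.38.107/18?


IP:   10111000.00000011.00100110.01101011
Mask: 11111111.11111111.11000000.00000000
AND operation:
Net:  10111000.00000011.00000000.00000000
Network: 184.3.0.0/18


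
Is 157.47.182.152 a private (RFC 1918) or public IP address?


RFC 1918 private ranges:
  10.0.0.0/8 (10.0.0.0 - 10.255.255.255)
  172.16.0.0/12 (172.16.0.0 - 172.31.255.255)
  192.168.0.0/16 (192.168.0.0 - 192.168.255.255)
Public (not in any RFC 1918 range)


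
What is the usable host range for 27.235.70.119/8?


Network: 27.0.0.0
Broadcast: 27.255.255.255
First usable = network + 1
Last usable = broadcast - 1
Range: 27.0.0.1 to 27.255.255.254


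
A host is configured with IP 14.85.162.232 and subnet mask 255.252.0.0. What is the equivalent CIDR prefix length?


Binary: 11111111.11111100.00000000.00000000
Count leading 1s
Prefix: /14


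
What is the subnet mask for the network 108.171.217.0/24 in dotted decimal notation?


/24 means 24 network bits, 8 host bits
Binary: 11111111111111111111111100000000
Mask: 255.255.255.0


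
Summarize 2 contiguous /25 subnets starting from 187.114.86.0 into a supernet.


Original prefix: /25
Number of subnets: 2 = 2^1
New prefix = 25 - 1 = 24
Supernet: 187.114.86.0/24


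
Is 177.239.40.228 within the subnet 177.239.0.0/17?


Subnet network: 177.239.0.0
Test IP AND mask: 177.239.0.0
Yes, 177.239.40.228 is in 177.239.0.0/17


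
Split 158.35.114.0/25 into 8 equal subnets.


New prefix = 25 + 3 = 28
Each subnet has 16 addresses
  158.35.114.0/28
  158.35.114.16/28
  158.35.114.32/28
  158.35.114.48/28
  158.35.114.64/28
  158.35.114.80/28
  158.35.114.96/28
  158.35.114.112/28
Subnets: 158.35.114.0/28, 158.35.114.16/28, 158.35.114.32/28, 158.35.114.48/28, 158.35.114.64/28, 158.35.114.80/28, 158.35.114.96/28, 158.35.114.112/28


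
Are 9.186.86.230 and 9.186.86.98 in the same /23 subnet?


Mask: 255.255.254.0
9.186.86.230 AND mask = 9.186.86.0
9.186.86.98 AND mask = 9.186.86.0
Yes, same subnet (9.186.86.0)


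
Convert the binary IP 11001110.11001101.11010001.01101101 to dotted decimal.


11001110 = 206
11001101 = 205
11010001 = 209
01101101 = 109
IP: 206.205.209.109


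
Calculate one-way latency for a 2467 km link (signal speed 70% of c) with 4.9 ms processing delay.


Speed = 0.7 * 3e5 km/s = 210000 km/s
Propagation delay = 2467 / 210000 = 0.0117 s = 11.7476 ms
Processing delay = 4.9 ms
Total one-way latency = 16.6476 ms


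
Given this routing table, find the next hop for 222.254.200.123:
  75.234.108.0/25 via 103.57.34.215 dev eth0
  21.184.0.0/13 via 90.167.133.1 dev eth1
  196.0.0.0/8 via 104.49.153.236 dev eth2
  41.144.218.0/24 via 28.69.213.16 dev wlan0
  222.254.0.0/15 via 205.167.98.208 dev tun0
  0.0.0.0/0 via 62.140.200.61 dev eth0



Longest prefix match for 222.254.200.123:
  /25 75.234.108.0: no
  /13 21.184.0.0: no
  /8 196.0.0.0: no
  /24 41.144.218.0: no
  /15 222.254.0.0: MATCH
  /0 0.0.0.0: MATCH
Selected: next-hop 205.167.98.208 via tun0 (matched /15)


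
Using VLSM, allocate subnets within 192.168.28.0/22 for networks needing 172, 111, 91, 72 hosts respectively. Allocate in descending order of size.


172 hosts -> /24 (254 usable): 192.168.28.0/24
111 hosts -> /25 (126 usable): 192.168.29.0/25
91 hosts -> /25 (126 usable): 192.168.29.128/25
72 hosts -> /25 (126 usable): 192.168.30.0/25
Allocation: 192.168.28.0/24 (172 hosts, 254 usable); 192.168.29.0/25 (111 hosts, 126 usable); 192.168.29.128/25 (91 hosts, 126 usable); 192.168.30.0/25 (72 hosts, 126 usable)


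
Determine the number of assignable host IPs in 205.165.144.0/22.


Host bits = 32 - 22 = 10
Total addresses = 2^10 = 1024
Usable = total - 2 (network and broadcast)
Usable hosts: 1022


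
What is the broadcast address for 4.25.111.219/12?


Network: 4.16.0.0/12
Host bits = 20
Set all host bits to 1:
Broadcast: 4.31.255.255


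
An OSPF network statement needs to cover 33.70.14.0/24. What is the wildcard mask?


Subnet mask: 255.255.255.0
Wildcard = 255.255.255.255 - subnet mask
255 - 255 = 0
255 - 255 = 0
255 - 255 = 0
255 - 0 = 255
Wildcard: 0.0.0.255


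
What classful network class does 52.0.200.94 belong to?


First octet: 52
Binary: 00110100
0xxxxxxx -> Class A (1-126)
Class A, default mask 255.0.0.0 (/8)


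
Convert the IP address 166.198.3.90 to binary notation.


166 = 10100110
198 = 11000110
3 = 00000011
90 = 01011010
Binary: 10100110.11000110.00000011.01011010


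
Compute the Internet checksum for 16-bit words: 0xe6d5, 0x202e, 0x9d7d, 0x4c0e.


Sum all words (with carry folding):
+ 0xe6d5 = 0xe6d5
+ 0x202e = 0x0704
+ 0x9d7d = 0xa481
+ 0x4c0e = 0xf08f
One's complement: ~0xf08f
Checksum = 0x0f70


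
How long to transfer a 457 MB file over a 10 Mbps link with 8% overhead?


Effective throughput = 10 * (1 - 8/100) = 9.2 Mbps
File size in Mb = 457 * 8 = 3656 Mb
Time = 3656 / 9.2
Time = 397.3913 seconds


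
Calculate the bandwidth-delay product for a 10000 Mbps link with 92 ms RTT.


BDP = bandwidth * RTT
= 10000 Mbps * 92 ms
= 10000 * 1e6 * 92 / 1000 bits
= 920000000 bits
= 115000000 bytes
= 112304.6875 KB
BDP = 920000000 bits (115000000 bytes)


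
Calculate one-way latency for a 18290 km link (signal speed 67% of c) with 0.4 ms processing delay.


Speed = 0.67 * 3e5 km/s = 201000 km/s
Propagation delay = 18290 / 201000 = 0.091 s = 90.995 ms
Processing delay = 0.4 ms
Total one-way latency = 91.395 ms


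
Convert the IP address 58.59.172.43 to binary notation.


58 = 00111010
59 = 00111011
172 = 10101100
43 = 00101011
Binary: 00111010.00111011.10101100.00101011


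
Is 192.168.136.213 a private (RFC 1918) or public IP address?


RFC 1918 private ranges:
  10.0.0.0/8 (10.0.0.0 - 10.255.255.255)
  172.16.0.0/12 (172.16.0.0 - 172.31.255.255)
  192.168.0.0/16 (192.168.0.0 - 192.168.255.255)
Private (in 192.168.0.0/16)
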